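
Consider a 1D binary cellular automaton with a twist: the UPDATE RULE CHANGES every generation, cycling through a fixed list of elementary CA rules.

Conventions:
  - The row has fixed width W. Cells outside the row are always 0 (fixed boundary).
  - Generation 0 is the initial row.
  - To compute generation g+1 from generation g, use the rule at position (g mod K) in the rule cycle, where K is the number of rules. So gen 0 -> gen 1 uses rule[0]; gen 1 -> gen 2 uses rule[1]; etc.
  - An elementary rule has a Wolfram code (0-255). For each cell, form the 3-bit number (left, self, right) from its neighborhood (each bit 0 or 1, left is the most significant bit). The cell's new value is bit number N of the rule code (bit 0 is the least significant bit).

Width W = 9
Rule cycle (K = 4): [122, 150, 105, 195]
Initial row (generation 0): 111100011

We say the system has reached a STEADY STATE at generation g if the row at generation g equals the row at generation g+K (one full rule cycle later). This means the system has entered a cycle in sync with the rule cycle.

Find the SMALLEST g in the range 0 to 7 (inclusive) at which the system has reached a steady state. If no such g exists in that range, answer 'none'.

Gen 0: 111100011
Gen 1 (rule 122): 100110111
Gen 2 (rule 150): 111000010
Gen 3 (rule 105): 101011000
Gen 4 (rule 195): 000001011
Gen 5 (rule 122): 000010111
Gen 6 (rule 150): 000110010
Gen 7 (rule 105): 110110000
Gen 8 (rule 195): 010010111
Gen 9 (rule 122): 101101101
Gen 10 (rule 150): 100000001
Gen 11 (rule 105): 001111100

Answer: none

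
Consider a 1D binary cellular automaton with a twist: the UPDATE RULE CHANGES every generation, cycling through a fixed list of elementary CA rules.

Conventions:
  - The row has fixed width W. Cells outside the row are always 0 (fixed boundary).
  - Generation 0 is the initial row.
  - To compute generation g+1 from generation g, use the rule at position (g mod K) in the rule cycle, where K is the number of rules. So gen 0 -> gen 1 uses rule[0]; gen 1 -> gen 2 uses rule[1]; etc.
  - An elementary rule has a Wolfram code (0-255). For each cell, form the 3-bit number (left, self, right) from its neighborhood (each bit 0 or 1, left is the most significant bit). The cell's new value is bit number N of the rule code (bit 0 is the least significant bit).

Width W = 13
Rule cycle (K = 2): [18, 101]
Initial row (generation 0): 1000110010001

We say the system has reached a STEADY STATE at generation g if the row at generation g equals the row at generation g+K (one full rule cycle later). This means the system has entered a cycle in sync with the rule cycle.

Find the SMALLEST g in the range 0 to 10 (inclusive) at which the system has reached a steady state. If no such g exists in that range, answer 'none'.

Gen 0: 1000110010001
Gen 1 (rule 18): 0101001101010
Gen 2 (rule 101): 0111000111110
Gen 3 (rule 18): 1000101000001
Gen 4 (rule 101): 1010111011101
Gen 5 (rule 18): 0000000000000
Gen 6 (rule 101): 1111111111111
Gen 7 (rule 18): 0000000000000
Gen 8 (rule 101): 1111111111111
Gen 9 (rule 18): 0000000000000
Gen 10 (rule 101): 1111111111111
Gen 11 (rule 18): 0000000000000
Gen 12 (rule 101): 1111111111111

Answer: 5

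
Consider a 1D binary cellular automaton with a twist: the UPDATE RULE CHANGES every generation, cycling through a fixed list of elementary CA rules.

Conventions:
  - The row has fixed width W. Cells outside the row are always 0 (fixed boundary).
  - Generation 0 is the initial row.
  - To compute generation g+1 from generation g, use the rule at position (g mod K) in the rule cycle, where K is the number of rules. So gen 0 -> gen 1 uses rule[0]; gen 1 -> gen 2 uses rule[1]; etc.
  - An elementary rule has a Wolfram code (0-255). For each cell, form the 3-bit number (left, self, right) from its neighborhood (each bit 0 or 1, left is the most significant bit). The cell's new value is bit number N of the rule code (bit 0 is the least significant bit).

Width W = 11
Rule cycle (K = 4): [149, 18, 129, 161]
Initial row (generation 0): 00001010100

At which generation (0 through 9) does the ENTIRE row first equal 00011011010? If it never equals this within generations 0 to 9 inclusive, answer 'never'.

Gen 0: 00001010100
Gen 1 (rule 149): 11101010111
Gen 2 (rule 18): 00000000000
Gen 3 (rule 129): 11111111111
Gen 4 (rule 161): 01111111110
Gen 5 (rule 149): 00111111101
Gen 6 (rule 18): 01000000000
Gen 7 (rule 129): 00011111111
Gen 8 (rule 161): 11001111110
Gen 9 (rule 149): 00100111101

Answer: never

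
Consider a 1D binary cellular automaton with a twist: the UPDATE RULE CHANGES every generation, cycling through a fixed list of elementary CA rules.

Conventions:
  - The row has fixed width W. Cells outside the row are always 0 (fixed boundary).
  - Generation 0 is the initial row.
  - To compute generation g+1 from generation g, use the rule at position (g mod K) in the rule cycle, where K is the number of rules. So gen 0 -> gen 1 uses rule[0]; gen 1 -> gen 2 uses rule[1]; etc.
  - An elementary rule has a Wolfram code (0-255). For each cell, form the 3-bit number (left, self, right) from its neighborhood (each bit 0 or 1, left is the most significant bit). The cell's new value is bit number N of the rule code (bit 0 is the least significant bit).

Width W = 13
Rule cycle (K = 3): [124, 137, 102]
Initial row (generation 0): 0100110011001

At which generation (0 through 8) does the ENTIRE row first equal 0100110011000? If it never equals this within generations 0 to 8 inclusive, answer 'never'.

Answer: 2

Derivation:
Gen 0: 0100110011001
Gen 1 (rule 124): 0110111011101
Gen 2 (rule 137): 0100110011000
Gen 3 (rule 102): 1101010101000
Gen 4 (rule 124): 1111111111100
Gen 5 (rule 137): 1111111111001
Gen 6 (rule 102): 0000000001011
Gen 7 (rule 124): 0000000001111
Gen 8 (rule 137): 1111111101110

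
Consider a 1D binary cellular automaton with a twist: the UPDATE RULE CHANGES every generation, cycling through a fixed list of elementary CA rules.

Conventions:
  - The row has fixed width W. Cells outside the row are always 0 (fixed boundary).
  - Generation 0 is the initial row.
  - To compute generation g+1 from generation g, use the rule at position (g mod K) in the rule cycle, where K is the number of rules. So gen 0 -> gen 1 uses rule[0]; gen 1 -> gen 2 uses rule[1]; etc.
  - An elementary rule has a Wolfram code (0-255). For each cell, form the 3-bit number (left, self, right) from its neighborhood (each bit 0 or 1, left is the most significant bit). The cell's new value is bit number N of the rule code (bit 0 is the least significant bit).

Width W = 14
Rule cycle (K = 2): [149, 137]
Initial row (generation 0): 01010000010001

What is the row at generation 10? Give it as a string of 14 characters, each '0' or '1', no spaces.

Gen 0: 01010000010001
Gen 1 (rule 149): 01011111011101
Gen 2 (rule 137): 00011110011000
Gen 3 (rule 149): 11001101000111
Gen 4 (rule 137): 10001000010110
Gen 5 (rule 149): 11101111010001
Gen 6 (rule 137): 11001110000100
Gen 7 (rule 149): 00100101110111
Gen 8 (rule 137): 10000001100110
Gen 9 (rule 149): 11111100010001
Gen 10 (rule 137): 11111001000100

Answer: 11111001000100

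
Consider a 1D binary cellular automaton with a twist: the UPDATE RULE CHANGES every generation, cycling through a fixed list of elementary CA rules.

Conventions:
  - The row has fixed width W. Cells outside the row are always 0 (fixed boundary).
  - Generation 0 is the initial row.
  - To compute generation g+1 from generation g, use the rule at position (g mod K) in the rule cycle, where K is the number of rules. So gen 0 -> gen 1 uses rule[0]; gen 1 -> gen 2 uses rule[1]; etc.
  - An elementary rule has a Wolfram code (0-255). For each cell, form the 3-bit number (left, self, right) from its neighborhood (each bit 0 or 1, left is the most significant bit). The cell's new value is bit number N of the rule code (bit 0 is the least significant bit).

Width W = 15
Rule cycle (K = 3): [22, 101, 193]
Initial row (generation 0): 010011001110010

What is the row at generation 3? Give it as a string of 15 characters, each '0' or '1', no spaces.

Gen 0: 010011001110010
Gen 1 (rule 22): 111100110001111
Gen 2 (rule 101): 000100010100001
Gen 3 (rule 193): 110001000001100

Answer: 110001000001100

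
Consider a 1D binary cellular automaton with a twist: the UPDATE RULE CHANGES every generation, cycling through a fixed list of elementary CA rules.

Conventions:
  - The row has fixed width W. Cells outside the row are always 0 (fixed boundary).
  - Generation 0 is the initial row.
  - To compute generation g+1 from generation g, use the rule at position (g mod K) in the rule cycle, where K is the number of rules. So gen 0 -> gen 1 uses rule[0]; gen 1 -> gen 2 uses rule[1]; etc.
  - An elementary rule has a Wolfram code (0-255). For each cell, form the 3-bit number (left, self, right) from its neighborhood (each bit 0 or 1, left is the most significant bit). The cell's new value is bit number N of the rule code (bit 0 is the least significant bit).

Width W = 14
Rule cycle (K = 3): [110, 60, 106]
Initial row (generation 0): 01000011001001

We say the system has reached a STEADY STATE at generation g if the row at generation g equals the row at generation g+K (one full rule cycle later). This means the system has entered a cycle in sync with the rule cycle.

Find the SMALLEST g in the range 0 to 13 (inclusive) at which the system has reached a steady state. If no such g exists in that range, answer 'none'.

Gen 0: 01000011001001
Gen 1 (rule 110): 11000111011011
Gen 2 (rule 60): 10100100110110
Gen 3 (rule 106): 01001001111110
Gen 4 (rule 110): 11011011000010
Gen 5 (rule 60): 10110110100011
Gen 6 (rule 106): 01111111000111
Gen 7 (rule 110): 11000001001101
Gen 8 (rule 60): 10100001101011
Gen 9 (rule 106): 01000011110111
Gen 10 (rule 110): 11000110011101
Gen 11 (rule 60): 10100101010011
Gen 12 (rule 106): 01001010100111
Gen 13 (rule 110): 11011111101101
Gen 14 (rule 60): 10110000011011
Gen 15 (rule 106): 01110000111111
Gen 16 (rule 110): 11010001100001

Answer: none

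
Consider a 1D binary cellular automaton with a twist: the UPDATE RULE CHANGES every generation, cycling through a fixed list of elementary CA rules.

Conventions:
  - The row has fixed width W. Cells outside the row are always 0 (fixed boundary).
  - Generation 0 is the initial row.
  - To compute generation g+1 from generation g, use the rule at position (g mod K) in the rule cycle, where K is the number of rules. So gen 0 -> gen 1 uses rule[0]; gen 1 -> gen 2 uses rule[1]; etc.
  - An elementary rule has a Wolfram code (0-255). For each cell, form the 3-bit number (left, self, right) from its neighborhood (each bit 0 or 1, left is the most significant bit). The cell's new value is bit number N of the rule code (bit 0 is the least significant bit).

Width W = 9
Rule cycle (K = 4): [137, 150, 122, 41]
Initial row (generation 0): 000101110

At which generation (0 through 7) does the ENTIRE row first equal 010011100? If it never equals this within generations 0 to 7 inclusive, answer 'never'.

Answer: never

Derivation:
Gen 0: 000101110
Gen 1 (rule 137): 110001100
Gen 2 (rule 150): 001010010
Gen 3 (rule 122): 010101101
Gen 4 (rule 41): 001011010
Gen 5 (rule 137): 100010000
Gen 6 (rule 150): 110111000
Gen 7 (rule 122): 111101100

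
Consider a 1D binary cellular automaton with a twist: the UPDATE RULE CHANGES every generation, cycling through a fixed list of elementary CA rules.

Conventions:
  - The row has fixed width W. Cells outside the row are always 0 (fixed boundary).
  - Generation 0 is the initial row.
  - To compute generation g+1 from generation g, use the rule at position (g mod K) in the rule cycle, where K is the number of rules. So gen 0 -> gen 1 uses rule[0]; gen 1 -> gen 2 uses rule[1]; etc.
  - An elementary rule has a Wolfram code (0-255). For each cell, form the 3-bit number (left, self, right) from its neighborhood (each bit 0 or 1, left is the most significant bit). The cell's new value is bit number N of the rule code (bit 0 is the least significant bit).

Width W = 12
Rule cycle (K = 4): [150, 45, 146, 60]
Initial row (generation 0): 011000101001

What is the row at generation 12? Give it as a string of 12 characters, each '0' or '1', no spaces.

Gen 0: 011000101001
Gen 1 (rule 150): 100101101111
Gen 2 (rule 45): 100111011000
Gen 3 (rule 146): 011010000100
Gen 4 (rule 60): 010111000110
Gen 5 (rule 150): 110010101001
Gen 6 (rule 45): 100011111001
Gen 7 (rule 146): 010101110110
Gen 8 (rule 60): 011111001101
Gen 9 (rule 150): 101110110001
Gen 10 (rule 45): 111001100101
Gen 11 (rule 146): 010110011000
Gen 12 (rule 60): 011101010100

Answer: 011101010100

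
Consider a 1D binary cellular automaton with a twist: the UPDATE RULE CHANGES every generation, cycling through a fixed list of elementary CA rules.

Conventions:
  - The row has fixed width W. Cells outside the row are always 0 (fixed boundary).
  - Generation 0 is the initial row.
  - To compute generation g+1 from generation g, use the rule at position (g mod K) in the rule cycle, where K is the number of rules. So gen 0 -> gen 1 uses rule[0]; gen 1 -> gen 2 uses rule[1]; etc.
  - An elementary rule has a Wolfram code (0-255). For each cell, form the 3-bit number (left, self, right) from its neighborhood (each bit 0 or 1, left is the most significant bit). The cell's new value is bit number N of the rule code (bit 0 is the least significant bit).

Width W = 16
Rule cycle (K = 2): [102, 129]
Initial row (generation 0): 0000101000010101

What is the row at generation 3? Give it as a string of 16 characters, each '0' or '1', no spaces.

Answer: 0101010110100010

Derivation:
Gen 0: 0000101000010101
Gen 1 (rule 102): 0001111000111111
Gen 2 (rule 129): 1100110010011110
Gen 3 (rule 102): 0101010110100010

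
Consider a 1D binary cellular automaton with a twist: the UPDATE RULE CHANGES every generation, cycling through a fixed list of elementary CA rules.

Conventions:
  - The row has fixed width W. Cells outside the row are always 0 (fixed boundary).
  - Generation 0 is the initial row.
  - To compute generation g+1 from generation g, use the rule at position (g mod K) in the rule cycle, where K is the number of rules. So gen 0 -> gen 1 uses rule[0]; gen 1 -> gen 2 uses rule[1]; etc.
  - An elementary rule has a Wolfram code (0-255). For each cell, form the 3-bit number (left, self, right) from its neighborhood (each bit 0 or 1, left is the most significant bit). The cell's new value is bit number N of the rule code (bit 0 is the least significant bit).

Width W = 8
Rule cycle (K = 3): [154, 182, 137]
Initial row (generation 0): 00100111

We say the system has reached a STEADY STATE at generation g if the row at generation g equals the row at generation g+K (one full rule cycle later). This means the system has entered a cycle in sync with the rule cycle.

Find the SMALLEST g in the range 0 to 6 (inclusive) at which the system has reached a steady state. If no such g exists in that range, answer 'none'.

Answer: none

Derivation:
Gen 0: 00100111
Gen 1 (rule 154): 01011110
Gen 2 (rule 182): 11101101
Gen 3 (rule 137): 11001000
Gen 4 (rule 154): 10110100
Gen 5 (rule 182): 11001110
Gen 6 (rule 137): 10001100
Gen 7 (rule 154): 01011010
Gen 8 (rule 182): 11100111
Gen 9 (rule 137): 11000110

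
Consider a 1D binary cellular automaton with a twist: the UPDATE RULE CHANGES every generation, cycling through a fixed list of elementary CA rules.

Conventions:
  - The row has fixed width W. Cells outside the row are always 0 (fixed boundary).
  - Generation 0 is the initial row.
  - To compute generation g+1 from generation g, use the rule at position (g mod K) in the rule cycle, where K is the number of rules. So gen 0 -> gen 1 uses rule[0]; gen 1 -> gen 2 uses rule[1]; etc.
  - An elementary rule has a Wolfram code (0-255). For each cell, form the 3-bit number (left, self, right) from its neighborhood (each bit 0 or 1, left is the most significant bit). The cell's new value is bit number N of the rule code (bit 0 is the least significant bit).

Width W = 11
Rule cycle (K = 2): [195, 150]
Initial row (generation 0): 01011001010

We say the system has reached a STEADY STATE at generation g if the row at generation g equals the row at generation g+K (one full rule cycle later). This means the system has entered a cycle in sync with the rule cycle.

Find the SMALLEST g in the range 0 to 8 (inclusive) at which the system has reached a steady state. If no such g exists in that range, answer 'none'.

Gen 0: 01011001010
Gen 1 (rule 195): 10001010000
Gen 2 (rule 150): 11011011000
Gen 3 (rule 195): 01001001011
Gen 4 (rule 150): 11111111000
Gen 5 (rule 195): 01111111011
Gen 6 (rule 150): 10111110000
Gen 7 (rule 195): 00011110111
Gen 8 (rule 150): 00101100010
Gen 9 (rule 195): 11000101100
Gen 10 (rule 150): 00101100010

Answer: 8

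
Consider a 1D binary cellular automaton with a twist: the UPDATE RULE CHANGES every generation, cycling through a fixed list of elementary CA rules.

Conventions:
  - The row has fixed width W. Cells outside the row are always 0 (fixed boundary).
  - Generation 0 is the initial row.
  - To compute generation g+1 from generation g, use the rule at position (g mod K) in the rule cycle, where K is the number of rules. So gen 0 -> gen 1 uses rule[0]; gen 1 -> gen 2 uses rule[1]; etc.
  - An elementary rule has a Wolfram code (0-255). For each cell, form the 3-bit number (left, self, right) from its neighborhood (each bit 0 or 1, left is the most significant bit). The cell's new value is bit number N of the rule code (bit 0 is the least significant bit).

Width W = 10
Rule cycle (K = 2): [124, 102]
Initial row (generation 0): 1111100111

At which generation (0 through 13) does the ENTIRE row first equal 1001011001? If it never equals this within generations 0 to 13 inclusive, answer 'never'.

Gen 0: 1111100111
Gen 1 (rule 124): 1000110101
Gen 2 (rule 102): 1001011111
Gen 3 (rule 124): 1101110001
Gen 4 (rule 102): 0110010011
Gen 5 (rule 124): 0111011011
Gen 6 (rule 102): 1001101101
Gen 7 (rule 124): 1101111111
Gen 8 (rule 102): 0110000001
Gen 9 (rule 124): 0111000001
Gen 10 (rule 102): 1001000011
Gen 11 (rule 124): 1101100011
Gen 12 (rule 102): 0110100101
Gen 13 (rule 124): 0111110111

Answer: never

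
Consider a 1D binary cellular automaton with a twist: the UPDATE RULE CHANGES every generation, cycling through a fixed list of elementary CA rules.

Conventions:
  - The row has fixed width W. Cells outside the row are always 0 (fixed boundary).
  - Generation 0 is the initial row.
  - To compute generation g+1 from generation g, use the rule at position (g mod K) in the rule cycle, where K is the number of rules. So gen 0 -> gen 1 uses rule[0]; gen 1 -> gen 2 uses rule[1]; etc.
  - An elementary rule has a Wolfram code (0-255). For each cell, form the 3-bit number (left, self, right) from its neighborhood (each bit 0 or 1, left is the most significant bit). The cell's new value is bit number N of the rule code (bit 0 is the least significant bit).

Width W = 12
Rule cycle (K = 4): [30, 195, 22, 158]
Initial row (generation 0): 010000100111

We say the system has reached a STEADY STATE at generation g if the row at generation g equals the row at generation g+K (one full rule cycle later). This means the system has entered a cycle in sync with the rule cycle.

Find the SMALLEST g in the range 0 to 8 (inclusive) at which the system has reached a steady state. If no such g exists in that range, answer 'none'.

Gen 0: 010000100111
Gen 1 (rule 30): 111001111100
Gen 2 (rule 195): 011010111101
Gen 3 (rule 22): 100010000001
Gen 4 (rule 158): 110111000011
Gen 5 (rule 30): 100100100110
Gen 6 (rule 195): 001001001010
Gen 7 (rule 22): 011111111011
Gen 8 (rule 158): 111111110010
Gen 9 (rule 30): 100000001111
Gen 10 (rule 195): 001111110111
Gen 11 (rule 22): 010000000000
Gen 12 (rule 158): 111000000000

Answer: none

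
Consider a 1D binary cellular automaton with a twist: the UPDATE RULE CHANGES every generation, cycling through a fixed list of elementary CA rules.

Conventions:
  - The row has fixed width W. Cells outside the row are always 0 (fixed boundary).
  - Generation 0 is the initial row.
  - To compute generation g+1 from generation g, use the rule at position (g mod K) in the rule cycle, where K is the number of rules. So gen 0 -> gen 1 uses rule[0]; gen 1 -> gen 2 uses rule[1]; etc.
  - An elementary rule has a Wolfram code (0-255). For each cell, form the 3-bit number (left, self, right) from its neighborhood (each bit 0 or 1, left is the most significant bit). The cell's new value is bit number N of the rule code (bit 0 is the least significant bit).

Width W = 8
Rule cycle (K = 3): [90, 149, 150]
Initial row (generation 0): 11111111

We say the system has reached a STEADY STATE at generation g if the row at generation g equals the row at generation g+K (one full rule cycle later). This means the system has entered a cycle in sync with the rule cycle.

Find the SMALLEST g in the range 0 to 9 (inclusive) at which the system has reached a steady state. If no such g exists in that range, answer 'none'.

Answer: none

Derivation:
Gen 0: 11111111
Gen 1 (rule 90): 10000001
Gen 2 (rule 149): 11111101
Gen 3 (rule 150): 01111001
Gen 4 (rule 90): 11001110
Gen 5 (rule 149): 00100101
Gen 6 (rule 150): 01111101
Gen 7 (rule 90): 11000100
Gen 8 (rule 149): 00110111
Gen 9 (rule 150): 01000010
Gen 10 (rule 90): 10100101
Gen 11 (rule 149): 10110101
Gen 12 (rule 150): 10000101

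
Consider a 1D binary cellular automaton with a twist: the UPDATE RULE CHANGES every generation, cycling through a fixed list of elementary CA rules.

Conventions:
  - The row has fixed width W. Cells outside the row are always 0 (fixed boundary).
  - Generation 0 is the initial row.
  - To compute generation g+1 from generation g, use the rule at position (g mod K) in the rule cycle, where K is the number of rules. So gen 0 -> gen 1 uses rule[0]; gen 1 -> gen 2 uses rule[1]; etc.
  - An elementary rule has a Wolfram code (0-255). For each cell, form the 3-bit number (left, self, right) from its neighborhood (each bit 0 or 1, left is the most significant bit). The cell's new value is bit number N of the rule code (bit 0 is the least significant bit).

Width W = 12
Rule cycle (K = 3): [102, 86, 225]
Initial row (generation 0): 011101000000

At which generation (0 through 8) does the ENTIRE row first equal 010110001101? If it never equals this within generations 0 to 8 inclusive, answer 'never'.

Gen 0: 011101000000
Gen 1 (rule 102): 100111000000
Gen 2 (rule 86): 111001100000
Gen 3 (rule 225): 011000101111
Gen 4 (rule 102): 101001110001
Gen 5 (rule 86): 101110011011
Gen 6 (rule 225): 010110001101
Gen 7 (rule 102): 111010010111
Gen 8 (rule 86): 001011110001

Answer: 6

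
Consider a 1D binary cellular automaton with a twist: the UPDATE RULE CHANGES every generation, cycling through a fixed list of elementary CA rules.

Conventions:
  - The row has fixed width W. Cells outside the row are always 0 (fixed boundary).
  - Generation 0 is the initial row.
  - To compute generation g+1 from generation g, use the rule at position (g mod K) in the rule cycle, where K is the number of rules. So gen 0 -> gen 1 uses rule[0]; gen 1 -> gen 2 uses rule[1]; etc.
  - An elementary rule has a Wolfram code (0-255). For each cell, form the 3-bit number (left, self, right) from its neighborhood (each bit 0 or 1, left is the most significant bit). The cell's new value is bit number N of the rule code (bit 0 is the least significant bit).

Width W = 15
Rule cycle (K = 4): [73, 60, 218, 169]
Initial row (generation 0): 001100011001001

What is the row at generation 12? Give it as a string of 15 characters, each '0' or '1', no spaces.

Answer: 000011100110110

Derivation:
Gen 0: 001100011001001
Gen 1 (rule 73): 101101011000000
Gen 2 (rule 60): 111011110100000
Gen 3 (rule 218): 111011110010000
Gen 4 (rule 169): 110111100000111
Gen 5 (rule 73): 110100101110101
Gen 6 (rule 60): 101110111001111
Gen 7 (rule 218): 001110111111111
Gen 8 (rule 169): 101101111111110
Gen 9 (rule 73): 001101000000010
Gen 10 (rule 60): 001011100000011
Gen 11 (rule 218): 010011110000111
Gen 12 (rule 169): 000011100110110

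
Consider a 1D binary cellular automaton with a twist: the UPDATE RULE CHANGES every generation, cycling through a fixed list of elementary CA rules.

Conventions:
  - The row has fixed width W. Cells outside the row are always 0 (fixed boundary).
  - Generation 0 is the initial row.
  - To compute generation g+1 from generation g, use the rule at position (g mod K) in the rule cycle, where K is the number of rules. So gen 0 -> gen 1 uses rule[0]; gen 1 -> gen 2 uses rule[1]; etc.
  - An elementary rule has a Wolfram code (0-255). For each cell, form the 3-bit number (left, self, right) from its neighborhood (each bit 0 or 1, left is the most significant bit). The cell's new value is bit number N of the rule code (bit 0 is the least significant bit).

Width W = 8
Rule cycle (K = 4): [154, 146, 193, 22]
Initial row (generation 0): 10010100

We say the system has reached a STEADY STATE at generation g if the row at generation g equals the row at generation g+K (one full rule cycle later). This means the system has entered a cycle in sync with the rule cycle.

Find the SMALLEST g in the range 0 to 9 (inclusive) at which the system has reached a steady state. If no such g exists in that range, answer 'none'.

Answer: 4

Derivation:
Gen 0: 10010100
Gen 1 (rule 154): 01100010
Gen 2 (rule 146): 10010101
Gen 3 (rule 193): 00000000
Gen 4 (rule 22): 00000000
Gen 5 (rule 154): 00000000
Gen 6 (rule 146): 00000000
Gen 7 (rule 193): 11111111
Gen 8 (rule 22): 00000000
Gen 9 (rule 154): 00000000
Gen 10 (rule 146): 00000000
Gen 11 (rule 193): 11111111
Gen 12 (rule 22): 00000000
Gen 13 (rule 154): 00000000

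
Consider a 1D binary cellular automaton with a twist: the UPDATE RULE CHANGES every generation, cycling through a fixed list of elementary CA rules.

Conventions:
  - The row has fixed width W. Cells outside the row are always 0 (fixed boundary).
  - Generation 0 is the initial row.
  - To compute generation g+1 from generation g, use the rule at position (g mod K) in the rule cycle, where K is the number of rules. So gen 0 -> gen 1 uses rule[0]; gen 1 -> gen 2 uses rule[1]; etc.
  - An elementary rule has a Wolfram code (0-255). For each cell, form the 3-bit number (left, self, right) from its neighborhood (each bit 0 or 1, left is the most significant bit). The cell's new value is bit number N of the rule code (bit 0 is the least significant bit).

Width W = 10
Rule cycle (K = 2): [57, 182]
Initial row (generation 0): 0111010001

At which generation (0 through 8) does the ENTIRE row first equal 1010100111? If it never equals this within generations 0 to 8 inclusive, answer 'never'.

Gen 0: 0111010001
Gen 1 (rule 57): 0100101100
Gen 2 (rule 182): 1111110010
Gen 3 (rule 57): 1000001001
Gen 4 (rule 182): 1100011111
Gen 5 (rule 57): 1011010000
Gen 6 (rule 182): 1100111000
Gen 7 (rule 57): 1010100111
Gen 8 (rule 182): 1111111010

Answer: 7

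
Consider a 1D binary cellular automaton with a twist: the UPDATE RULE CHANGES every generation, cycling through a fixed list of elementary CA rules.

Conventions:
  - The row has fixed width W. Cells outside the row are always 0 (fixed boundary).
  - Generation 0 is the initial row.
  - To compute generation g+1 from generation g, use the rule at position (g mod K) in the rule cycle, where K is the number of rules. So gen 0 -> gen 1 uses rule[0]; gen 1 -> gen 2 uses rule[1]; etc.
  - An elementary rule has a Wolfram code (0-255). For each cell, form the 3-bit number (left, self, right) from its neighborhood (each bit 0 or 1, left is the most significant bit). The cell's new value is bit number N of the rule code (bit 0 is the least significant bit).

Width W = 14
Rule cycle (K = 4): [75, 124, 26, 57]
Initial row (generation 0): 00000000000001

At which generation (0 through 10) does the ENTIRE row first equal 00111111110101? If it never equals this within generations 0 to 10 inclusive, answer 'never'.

Answer: 4

Derivation:
Gen 0: 00000000000001
Gen 1 (rule 75): 11111111111110
Gen 2 (rule 124): 10000000000011
Gen 3 (rule 26): 01000000000110
Gen 4 (rule 57): 00111111110101
Gen 5 (rule 75): 11100000010000
Gen 6 (rule 124): 10110000011000
Gen 7 (rule 26): 00101000110100
Gen 8 (rule 57): 10010110101011
Gen 9 (rule 75): 00100110000011
Gen 10 (rule 124): 00110111000011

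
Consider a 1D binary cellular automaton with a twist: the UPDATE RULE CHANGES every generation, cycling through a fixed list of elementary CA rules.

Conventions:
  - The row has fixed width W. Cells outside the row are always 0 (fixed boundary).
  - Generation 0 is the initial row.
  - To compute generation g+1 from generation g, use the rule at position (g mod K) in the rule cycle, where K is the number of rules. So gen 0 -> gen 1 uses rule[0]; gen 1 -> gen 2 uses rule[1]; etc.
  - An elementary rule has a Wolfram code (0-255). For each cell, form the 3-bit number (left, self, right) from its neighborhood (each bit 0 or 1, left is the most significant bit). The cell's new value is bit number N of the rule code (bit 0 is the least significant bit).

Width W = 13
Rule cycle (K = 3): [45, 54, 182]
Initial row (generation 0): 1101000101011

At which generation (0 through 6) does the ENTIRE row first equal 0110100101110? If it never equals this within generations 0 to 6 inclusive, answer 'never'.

Answer: 6

Derivation:
Gen 0: 1101000101011
Gen 1 (rule 45): 1011010111110
Gen 2 (rule 54): 1100111000001
Gen 3 (rule 182): 0011010100011
Gen 4 (rule 45): 1010111101010
Gen 5 (rule 54): 1111000011111
Gen 6 (rule 182): 0110100101110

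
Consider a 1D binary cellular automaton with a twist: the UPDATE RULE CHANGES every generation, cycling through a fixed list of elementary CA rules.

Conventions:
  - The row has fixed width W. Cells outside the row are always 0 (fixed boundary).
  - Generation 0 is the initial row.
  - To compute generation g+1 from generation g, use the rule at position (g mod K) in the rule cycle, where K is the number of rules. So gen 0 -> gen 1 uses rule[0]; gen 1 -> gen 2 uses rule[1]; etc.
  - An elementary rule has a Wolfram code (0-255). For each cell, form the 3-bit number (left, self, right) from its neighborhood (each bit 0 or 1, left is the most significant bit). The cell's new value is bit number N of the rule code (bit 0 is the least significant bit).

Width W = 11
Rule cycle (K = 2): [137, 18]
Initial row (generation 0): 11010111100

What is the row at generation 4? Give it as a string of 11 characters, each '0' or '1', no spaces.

Answer: 00000100010

Derivation:
Gen 0: 11010111100
Gen 1 (rule 137): 10000111001
Gen 2 (rule 18): 01001000110
Gen 3 (rule 137): 00000010100
Gen 4 (rule 18): 00000100010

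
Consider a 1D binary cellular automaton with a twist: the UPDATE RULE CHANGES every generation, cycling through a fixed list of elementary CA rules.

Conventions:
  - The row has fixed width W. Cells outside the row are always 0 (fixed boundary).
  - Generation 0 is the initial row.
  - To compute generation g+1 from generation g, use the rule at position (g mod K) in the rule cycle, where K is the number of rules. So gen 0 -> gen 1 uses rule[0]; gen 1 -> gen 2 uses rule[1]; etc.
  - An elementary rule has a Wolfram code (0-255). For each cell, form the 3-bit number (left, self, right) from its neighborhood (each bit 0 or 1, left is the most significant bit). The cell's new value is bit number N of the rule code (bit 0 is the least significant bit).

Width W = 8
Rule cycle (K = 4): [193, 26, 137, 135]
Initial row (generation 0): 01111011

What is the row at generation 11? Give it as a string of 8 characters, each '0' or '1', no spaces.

Answer: 00101100

Derivation:
Gen 0: 01111011
Gen 1 (rule 193): 00111001
Gen 2 (rule 26): 01100110
Gen 3 (rule 137): 01000100
Gen 4 (rule 135): 11011101
Gen 5 (rule 193): 01001100
Gen 6 (rule 26): 10111010
Gen 7 (rule 137): 00110000
Gen 8 (rule 135): 11000111
Gen 9 (rule 193): 01010011
Gen 10 (rule 26): 10001110
Gen 11 (rule 137): 00101100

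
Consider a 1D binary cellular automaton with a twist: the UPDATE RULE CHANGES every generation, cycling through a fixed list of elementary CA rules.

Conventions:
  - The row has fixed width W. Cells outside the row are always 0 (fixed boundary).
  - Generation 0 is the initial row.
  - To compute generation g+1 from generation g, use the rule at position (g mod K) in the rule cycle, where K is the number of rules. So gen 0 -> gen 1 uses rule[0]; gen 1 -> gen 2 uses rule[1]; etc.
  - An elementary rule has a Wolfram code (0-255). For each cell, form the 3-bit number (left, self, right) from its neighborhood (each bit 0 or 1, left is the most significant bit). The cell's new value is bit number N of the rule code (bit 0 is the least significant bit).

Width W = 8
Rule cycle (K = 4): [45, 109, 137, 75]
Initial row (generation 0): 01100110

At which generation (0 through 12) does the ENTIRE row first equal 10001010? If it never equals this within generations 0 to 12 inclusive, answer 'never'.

Gen 0: 01100110
Gen 1 (rule 45): 01000100
Gen 2 (rule 109): 01010101
Gen 3 (rule 137): 00000000
Gen 4 (rule 75): 11111111
Gen 5 (rule 45): 10000000
Gen 6 (rule 109): 10111111
Gen 7 (rule 137): 00111110
Gen 8 (rule 75): 11100010
Gen 9 (rule 45): 10001010
Gen 10 (rule 109): 10101110
Gen 11 (rule 137): 00001100
Gen 12 (rule 75): 11111101

Answer: 9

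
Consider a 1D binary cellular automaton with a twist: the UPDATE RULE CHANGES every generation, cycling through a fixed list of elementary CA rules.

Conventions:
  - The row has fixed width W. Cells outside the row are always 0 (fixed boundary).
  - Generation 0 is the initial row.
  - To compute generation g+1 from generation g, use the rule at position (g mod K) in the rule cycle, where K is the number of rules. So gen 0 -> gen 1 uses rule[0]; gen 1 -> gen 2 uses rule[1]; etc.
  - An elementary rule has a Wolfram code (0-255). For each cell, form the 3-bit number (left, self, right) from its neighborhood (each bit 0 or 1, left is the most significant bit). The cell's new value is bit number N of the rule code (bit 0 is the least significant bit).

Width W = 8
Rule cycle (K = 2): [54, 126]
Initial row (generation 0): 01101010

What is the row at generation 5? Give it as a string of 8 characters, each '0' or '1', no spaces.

Gen 0: 01101010
Gen 1 (rule 54): 10011111
Gen 2 (rule 126): 11110001
Gen 3 (rule 54): 00001011
Gen 4 (rule 126): 00011111
Gen 5 (rule 54): 00100000

Answer: 00100000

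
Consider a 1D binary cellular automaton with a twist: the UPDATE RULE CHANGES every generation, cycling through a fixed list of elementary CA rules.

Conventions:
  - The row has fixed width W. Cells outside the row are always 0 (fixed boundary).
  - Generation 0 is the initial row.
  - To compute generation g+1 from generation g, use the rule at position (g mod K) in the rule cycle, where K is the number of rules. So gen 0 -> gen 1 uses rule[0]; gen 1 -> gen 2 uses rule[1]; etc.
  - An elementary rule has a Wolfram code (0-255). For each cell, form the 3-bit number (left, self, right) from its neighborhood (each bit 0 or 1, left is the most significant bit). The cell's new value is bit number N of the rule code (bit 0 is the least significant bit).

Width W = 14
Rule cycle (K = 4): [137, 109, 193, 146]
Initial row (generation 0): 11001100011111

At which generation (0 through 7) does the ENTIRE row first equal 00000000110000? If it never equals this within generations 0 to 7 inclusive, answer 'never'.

Gen 0: 11001100011111
Gen 1 (rule 137): 10001001011110
Gen 2 (rule 109): 10101001110010
Gen 3 (rule 193): 00000000110000
Gen 4 (rule 146): 00000001001000
Gen 5 (rule 137): 11111100000011
Gen 6 (rule 109): 10000101111011
Gen 7 (rule 193): 00110000111001

Answer: 3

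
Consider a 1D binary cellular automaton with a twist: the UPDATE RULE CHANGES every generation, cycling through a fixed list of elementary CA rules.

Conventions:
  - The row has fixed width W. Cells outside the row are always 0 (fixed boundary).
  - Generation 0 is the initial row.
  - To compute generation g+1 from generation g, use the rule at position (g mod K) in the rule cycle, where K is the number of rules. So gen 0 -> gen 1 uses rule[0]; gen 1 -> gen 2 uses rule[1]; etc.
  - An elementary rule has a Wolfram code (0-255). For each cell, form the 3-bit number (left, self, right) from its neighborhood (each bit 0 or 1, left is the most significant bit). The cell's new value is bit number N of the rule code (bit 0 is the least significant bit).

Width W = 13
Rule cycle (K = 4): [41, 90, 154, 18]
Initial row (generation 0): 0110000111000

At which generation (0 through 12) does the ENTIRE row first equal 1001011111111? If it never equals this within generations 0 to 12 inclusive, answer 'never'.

Answer: never

Derivation:
Gen 0: 0110000111000
Gen 1 (rule 41): 0100110100011
Gen 2 (rule 90): 1011110010111
Gen 3 (rule 154): 0011101100110
Gen 4 (rule 18): 0100000011001
Gen 5 (rule 41): 0001111010000
Gen 6 (rule 90): 0011001001000
Gen 7 (rule 154): 0110110110100
Gen 8 (rule 18): 1000000000010
Gen 9 (rule 41): 0011111111000
Gen 10 (rule 90): 0110000001100
Gen 11 (rule 154): 1101000011010
Gen 12 (rule 18): 0000100100001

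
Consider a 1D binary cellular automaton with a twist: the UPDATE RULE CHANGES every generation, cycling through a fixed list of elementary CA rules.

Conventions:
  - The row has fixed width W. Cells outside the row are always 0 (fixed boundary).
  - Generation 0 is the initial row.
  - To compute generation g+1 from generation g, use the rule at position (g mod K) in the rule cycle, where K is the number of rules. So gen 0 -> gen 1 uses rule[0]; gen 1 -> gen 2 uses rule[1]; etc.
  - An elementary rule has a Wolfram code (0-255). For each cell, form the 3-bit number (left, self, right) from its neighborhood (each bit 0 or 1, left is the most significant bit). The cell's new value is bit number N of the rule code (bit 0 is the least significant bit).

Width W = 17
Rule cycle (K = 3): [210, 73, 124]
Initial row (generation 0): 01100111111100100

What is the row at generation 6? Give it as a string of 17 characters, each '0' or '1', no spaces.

Answer: 00011000111100111

Derivation:
Gen 0: 01100111111100100
Gen 1 (rule 210): 10111011111111010
Gen 2 (rule 73): 00101010000001000
Gen 3 (rule 124): 00111111000001100
Gen 4 (rule 210): 01011111100010110
Gen 5 (rule 73): 00010000101000110
Gen 6 (rule 124): 00011000111100111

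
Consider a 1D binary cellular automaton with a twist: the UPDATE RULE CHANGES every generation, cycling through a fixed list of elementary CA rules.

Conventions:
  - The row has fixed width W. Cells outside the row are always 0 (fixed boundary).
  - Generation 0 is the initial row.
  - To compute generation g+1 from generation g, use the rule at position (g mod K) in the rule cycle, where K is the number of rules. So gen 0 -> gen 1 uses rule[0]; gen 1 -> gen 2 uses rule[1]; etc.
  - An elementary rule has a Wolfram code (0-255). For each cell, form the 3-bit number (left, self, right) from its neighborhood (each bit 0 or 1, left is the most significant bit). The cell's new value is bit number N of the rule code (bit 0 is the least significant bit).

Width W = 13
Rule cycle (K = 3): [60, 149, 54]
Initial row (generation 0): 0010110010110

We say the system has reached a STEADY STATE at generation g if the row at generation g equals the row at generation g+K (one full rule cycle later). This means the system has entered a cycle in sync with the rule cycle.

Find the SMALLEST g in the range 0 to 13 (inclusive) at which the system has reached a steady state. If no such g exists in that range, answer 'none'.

Answer: 5

Derivation:
Gen 0: 0010110010110
Gen 1 (rule 60): 0011101011101
Gen 2 (rule 149): 1001001001001
Gen 3 (rule 54): 1111111111111
Gen 4 (rule 60): 1000000000000
Gen 5 (rule 149): 1111111111111
Gen 6 (rule 54): 0000000000000
Gen 7 (rule 60): 0000000000000
Gen 8 (rule 149): 1111111111111
Gen 9 (rule 54): 0000000000000
Gen 10 (rule 60): 0000000000000
Gen 11 (rule 149): 1111111111111
Gen 12 (rule 54): 0000000000000
Gen 13 (rule 60): 0000000000000
Gen 14 (rule 149): 1111111111111
Gen 15 (rule 54): 0000000000000
Gen 16 (rule 60): 0000000000000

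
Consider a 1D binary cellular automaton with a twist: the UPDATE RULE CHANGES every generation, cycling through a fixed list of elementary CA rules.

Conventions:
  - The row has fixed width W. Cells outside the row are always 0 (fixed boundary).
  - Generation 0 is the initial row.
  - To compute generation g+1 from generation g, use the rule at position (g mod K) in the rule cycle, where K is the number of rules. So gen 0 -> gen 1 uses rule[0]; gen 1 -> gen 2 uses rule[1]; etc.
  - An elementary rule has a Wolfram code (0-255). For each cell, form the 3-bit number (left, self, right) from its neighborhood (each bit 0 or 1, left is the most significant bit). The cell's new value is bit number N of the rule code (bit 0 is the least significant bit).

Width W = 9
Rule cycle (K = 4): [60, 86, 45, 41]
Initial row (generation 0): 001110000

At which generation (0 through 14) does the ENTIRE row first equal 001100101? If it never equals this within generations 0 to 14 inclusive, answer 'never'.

Gen 0: 001110000
Gen 1 (rule 60): 001001000
Gen 2 (rule 86): 011111100
Gen 3 (rule 45): 010000001
Gen 4 (rule 41): 000111100
Gen 5 (rule 60): 000100010
Gen 6 (rule 86): 001110111
Gen 7 (rule 45): 101001100
Gen 8 (rule 41): 010001001
Gen 9 (rule 60): 011001101
Gen 10 (rule 86): 101110101
Gen 11 (rule 45): 111001111
Gen 12 (rule 41): 100001000
Gen 13 (rule 60): 110001100
Gen 14 (rule 86): 011010110

Answer: never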